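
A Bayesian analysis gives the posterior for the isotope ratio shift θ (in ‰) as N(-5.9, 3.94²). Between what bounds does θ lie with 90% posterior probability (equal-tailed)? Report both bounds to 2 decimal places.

[-12.38, 0.58]

The posterior is symmetric, so the 90% equal-tailed interval is θ = -5.9 ± z·3.94 with z = 1.645.
Half-width: 1.645 × 3.94 = 6.48.
-5.9 − 6.48 = -12.38; -5.9 + 6.48 = 0.58.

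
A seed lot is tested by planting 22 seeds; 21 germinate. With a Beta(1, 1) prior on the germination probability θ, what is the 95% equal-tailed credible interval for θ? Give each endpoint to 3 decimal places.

Posterior: Beta(1+21, 1+1) = Beta(22, 2).
Equal-tailed 95% interval: the 0.025 and 0.975 quantiles of Beta(22, 2).
Posterior mean ≈ 0.917, SD ≈ 0.055; a Normal approximation gives roughly [0.808, 1.025].
Exact: F⁻¹(0.025) = 0.781; F⁻¹(0.975) = 0.989.

[0.781, 0.989]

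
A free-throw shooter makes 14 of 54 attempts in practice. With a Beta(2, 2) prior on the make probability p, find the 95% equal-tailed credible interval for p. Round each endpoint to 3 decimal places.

[0.170, 0.397]

Posterior: Beta(2+14, 2+40) = Beta(16, 42).
Equal-tailed 95% interval: the 0.025 and 0.975 quantiles of Beta(16, 42).
Posterior mean ≈ 0.276, SD ≈ 0.058; a Normal approximation gives roughly [0.162, 0.390].
Exact: F⁻¹(0.025) = 0.170; F⁻¹(0.975) = 0.397.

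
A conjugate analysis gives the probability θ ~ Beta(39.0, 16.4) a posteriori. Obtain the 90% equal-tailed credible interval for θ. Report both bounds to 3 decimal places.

[0.600, 0.800]

Posterior: Beta(39.0, 16.4).
Equal-tailed 90% interval: the 0.05 and 0.95 quantiles of Beta(39.0, 16.4).
Posterior mean ≈ 0.704, SD ≈ 0.061; a Normal approximation gives roughly [0.604, 0.804].
Exact: F⁻¹(0.05) = 0.600; F⁻¹(0.95) = 0.800.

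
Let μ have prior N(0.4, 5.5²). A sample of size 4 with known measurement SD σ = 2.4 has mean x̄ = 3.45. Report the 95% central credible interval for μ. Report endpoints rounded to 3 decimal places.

[1.014, 5.609]

Posterior precision = 1/5.5² + 4/2.4² = 0.0331 + 0.6944 = 0.7275, so posterior SD = 1.1724.
Posterior mean = (0.4/5.5² + 4·3.45/2.4²) / 0.7275 = 3.3114.
Interval: 3.3114 ± 1.960 × 1.1724 → [1.014, 5.609].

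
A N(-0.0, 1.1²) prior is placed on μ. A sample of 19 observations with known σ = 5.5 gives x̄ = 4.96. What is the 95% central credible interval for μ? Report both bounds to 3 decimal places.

Posterior precision = 1/1.1² + 19/5.5² = 0.8264 + 0.6281 = 1.4545, so posterior SD = 0.8292.
Posterior mean = (-0.0/1.1² + 19·4.96/5.5²) / 1.4545 = 2.1418.
Interval: 2.1418 ± 1.960 × 0.8292 → [0.517, 3.767].

[0.517, 3.767]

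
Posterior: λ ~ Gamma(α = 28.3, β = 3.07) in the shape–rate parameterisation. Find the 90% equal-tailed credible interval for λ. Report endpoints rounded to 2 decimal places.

[6.56, 12.24]

Posterior: Gamma(shape 28.3, rate 3.07).
Equal-tailed 90% interval: Gamma(28.3, 3.07) quantiles at 0.05 and 0.95.
Posterior mean ≈ 9.22, SD ≈ 1.73; a Normal approximation gives roughly [6.37, 12.07].
Exact: lower = 6.56; upper = 12.24.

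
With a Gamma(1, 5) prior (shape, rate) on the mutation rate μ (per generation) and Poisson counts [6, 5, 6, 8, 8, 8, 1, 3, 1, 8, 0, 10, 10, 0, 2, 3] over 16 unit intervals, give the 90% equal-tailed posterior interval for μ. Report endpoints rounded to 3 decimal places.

Posterior: Gamma(1+79, 5+16) = Gamma(80, 21) (shape, rate).
Equal-tailed 90% interval: Gamma(80, 21) quantiles at 0.05 and 0.95.
Posterior mean ≈ 3.810, SD ≈ 0.426; a Normal approximation gives roughly [3.109, 4.510].
Exact: lower = 3.137; upper = 4.536.

[3.137, 4.536]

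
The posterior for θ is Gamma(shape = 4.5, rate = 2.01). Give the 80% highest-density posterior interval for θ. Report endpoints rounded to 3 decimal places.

[0.787, 3.263]

The posterior is unimodal and skewed, so the HPD interval has equal density at both endpoints and is the shortest 80% interval.
Solving f(0.787) = f(3.263) with F(3.263) − F(0.787) = 0.80 gives [0.787, 3.263].
For comparison, the equal-tailed interval is [1.037, 3.653]; the HPD is narrower and shifted toward the mode.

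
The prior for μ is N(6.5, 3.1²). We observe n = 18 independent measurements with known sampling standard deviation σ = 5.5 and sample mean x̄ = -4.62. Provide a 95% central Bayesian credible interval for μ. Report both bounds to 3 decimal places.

Posterior precision = 1/3.1² + 18/5.5² = 0.1041 + 0.5950 = 0.6991, so posterior SD = 1.1960.
Posterior mean = (6.5/3.1² + 18·-4.62/5.5²) / 0.6991 = -2.9648.
Interval: -2.9648 ± 1.960 × 1.1960 → [-5.309, -0.621].

[-5.309, -0.621]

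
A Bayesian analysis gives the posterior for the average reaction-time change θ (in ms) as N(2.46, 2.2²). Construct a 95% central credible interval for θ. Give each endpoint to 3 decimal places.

[-1.852, 6.772]

The posterior is symmetric, so the 95% equal-tailed interval is θ = 2.46 ± z·2.2 with z = 1.960.
Half-width: 1.960 × 2.2 = 4.312.
2.46 − 4.312 = -1.852; 2.46 + 4.312 = 6.772.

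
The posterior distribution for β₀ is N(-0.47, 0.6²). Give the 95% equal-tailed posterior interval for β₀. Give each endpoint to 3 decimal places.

The posterior is symmetric, so the 95% equal-tailed interval is β₀ = -0.47 ± z·0.6 with z = 1.960.
Half-width: 1.960 × 0.6 = 1.176.
-0.47 − 1.176 = -1.646; -0.47 + 1.176 = 0.706.

[-1.646, 0.706]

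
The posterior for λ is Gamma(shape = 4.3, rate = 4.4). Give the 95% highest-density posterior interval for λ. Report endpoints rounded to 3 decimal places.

[0.194, 1.909]

The posterior is unimodal and skewed, so the HPD interval has equal density at both endpoints and is the shortest 95% interval.
Solving f(0.194) = f(1.909) with F(1.909) − F(0.194) = 0.95 gives [0.194, 1.909].
For comparison, the equal-tailed interval is [0.283, 2.094]; the HPD is narrower and shifted toward the mode.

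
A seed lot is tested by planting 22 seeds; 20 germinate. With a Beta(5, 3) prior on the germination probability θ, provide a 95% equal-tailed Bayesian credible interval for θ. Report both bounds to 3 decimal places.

Posterior: Beta(5+20, 3+2) = Beta(25, 5).
Equal-tailed 95% interval: the 0.025 and 0.975 quantiles of Beta(25, 5).
Posterior mean ≈ 0.833, SD ≈ 0.067; a Normal approximation gives roughly [0.702, 0.965].
Exact: F⁻¹(0.025) = 0.683; F⁻¹(0.975) = 0.942.

[0.683, 0.942]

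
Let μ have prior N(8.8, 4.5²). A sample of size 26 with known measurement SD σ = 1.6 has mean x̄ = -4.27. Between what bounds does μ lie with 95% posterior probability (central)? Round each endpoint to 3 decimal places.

[-4.820, -3.593]

Posterior precision = 1/4.5² + 26/1.6² = 0.0494 + 10.1562 = 10.2056, so posterior SD = 0.3130.
Posterior mean = (8.8/4.5² + 26·-4.27/1.6²) / 10.2056 = -4.2068.
Interval: -4.2068 ± 1.960 × 0.3130 → [-4.820, -3.593].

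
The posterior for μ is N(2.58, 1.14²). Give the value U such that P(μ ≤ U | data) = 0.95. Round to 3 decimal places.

4.455

Need U with P(μ ≤ U) = 0.95: U = 2.58 + z_{0.05}·1.14.
z = 1.645; U = 2.58 + 1.645 × 1.14 = 4.455.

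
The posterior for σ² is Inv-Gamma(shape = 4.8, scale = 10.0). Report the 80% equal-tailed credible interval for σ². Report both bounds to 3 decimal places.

[1.293, 4.363]

Inverse-Gamma(4.8, 10.0) quantiles: F⁻¹(0.1) and F⁻¹(0.9).
Equivalently, 1/σ² ~ Gamma(4.8, rate = 10.0); invert its 0.9 and 0.1 quantiles.
Posterior mean ≈ 2.632, SD ≈ 1.573; a Normal approximation gives roughly [0.616, 4.647].
Exact: lower = 1.293; upper = 4.363.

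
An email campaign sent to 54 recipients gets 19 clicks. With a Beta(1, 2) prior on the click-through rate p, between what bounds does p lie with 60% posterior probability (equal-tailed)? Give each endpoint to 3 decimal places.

[0.297, 0.404]

Posterior: Beta(1+19, 2+35) = Beta(20, 37).
Equal-tailed 60% interval: the 0.2 and 0.8 quantiles of Beta(20, 37).
Posterior mean ≈ 0.351, SD ≈ 0.063; a Normal approximation gives roughly [0.298, 0.404].
Exact: F⁻¹(0.2) = 0.297; F⁻¹(0.8) = 0.404.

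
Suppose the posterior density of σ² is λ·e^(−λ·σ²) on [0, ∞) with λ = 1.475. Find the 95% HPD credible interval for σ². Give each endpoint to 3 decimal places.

The exponential density is strictly decreasing on [0, ∞), so the HPD interval is anchored at 0: [0, q] with P(σ² ≤ q) = 0.95.
q = −ln(1 − 0.95) / 1.475 = 2.9957 / 1.475 = 2.031.

[0.000, 2.031]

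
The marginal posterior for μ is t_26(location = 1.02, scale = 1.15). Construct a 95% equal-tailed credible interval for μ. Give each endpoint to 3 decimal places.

The t_26 distribution is symmetric; the 95% interval is 1.02 ± t·1.15 with t_{0.975,26} = 2.056.
Half-width: 2.056 × 1.15 = 2.364.
1.02 − 2.364 = -1.344; 1.02 + 2.364 = 3.384.

[-1.344, 3.384]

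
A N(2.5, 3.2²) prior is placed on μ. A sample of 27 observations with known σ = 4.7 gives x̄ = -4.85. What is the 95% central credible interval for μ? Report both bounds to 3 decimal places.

Posterior precision = 1/3.2² + 27/4.7² = 0.0977 + 1.2223 = 1.3199, so posterior SD = 0.8704.
Posterior mean = (2.5/3.2² + 27·-4.85/4.7²) / 1.3199 = -4.3062.
Interval: -4.3062 ± 1.960 × 0.8704 → [-6.012, -2.600].

[-6.012, -2.600]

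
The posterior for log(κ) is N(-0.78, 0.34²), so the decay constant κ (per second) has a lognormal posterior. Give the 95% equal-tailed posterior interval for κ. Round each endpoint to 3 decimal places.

On the log scale the 95% interval is -0.78 ± 1.960 × 0.34 = [-1.4464, -0.1136].
Exponentiate: [e^-1.4464, e^-0.1136] = [0.235, 0.893].

[0.235, 0.893]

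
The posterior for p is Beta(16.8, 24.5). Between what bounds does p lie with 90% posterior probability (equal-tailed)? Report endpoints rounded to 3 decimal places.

[0.285, 0.534]

Posterior: Beta(16.8, 24.5).
Equal-tailed 90% interval: the 0.05 and 0.95 quantiles of Beta(16.8, 24.5).
Posterior mean ≈ 0.407, SD ≈ 0.076; a Normal approximation gives roughly [0.283, 0.531].
Exact: F⁻¹(0.05) = 0.285; F⁻¹(0.95) = 0.534.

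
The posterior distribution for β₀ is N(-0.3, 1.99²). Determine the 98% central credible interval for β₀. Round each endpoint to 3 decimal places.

The posterior is symmetric, so the 98% equal-tailed interval is β₀ = -0.3 ± z·1.99 with z = 2.326.
Half-width: 2.326 × 1.99 = 4.629.
-0.3 − 4.629 = -4.929; -0.3 + 4.629 = 4.329.

[-4.929, 4.329]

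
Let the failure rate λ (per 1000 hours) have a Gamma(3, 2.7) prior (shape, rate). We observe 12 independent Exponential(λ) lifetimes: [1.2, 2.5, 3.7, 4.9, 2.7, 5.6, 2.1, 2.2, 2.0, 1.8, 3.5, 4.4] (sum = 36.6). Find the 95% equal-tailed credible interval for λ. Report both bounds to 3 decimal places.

Posterior: Gamma(3+12, 2.7+36.6) = Gamma(15, 39.3) (shape, rate).
Equal-tailed 95% interval: Gamma(15, 39.3) quantiles at 0.025 and 0.975.
Posterior mean ≈ 0.382, SD ≈ 0.099; a Normal approximation gives roughly [0.189, 0.575].
Exact: lower = 0.214; upper = 0.598.

[0.214, 0.598]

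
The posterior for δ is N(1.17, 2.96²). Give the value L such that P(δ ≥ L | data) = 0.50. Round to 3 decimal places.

Need L with P(δ ≥ L) = 0.50: L = 1.17 − z_{0.5}·2.96.
z = 0.000; L = 1.17 − 0.000 × 2.96 = 1.170.

1.170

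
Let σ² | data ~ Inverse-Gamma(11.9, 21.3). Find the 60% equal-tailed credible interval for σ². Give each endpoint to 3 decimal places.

Inverse-Gamma(11.9, 21.3) quantiles: F⁻¹(0.2) and F⁻¹(0.8).
Equivalently, 1/σ² ~ Gamma(11.9, rate = 21.3); invert its 0.8 and 0.2 quantiles.
Posterior mean ≈ 1.954, SD ≈ 0.621; a Normal approximation gives roughly [1.431, 2.477].
Exact: lower = 1.453; upper = 2.382.

[1.453, 2.382]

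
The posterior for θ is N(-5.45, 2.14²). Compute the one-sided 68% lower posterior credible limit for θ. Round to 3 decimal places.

-6.451

Need L with P(θ ≥ L) = 0.68: L = -5.45 − z_{0.32}·2.14.
z = 0.468; L = -5.45 − 0.468 × 2.14 = -6.451.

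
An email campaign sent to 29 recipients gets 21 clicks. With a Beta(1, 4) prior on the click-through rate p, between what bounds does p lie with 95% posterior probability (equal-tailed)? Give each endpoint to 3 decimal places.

Posterior: Beta(1+21, 4+8) = Beta(22, 12).
Equal-tailed 95% interval: the 0.025 and 0.975 quantiles of Beta(22, 12).
Posterior mean ≈ 0.647, SD ≈ 0.081; a Normal approximation gives roughly [0.489, 0.805].
Exact: F⁻¹(0.025) = 0.482; F⁻¹(0.975) = 0.796.

[0.482, 0.796]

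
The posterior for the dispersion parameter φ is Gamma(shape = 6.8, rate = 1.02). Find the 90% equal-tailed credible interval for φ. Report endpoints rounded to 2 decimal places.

Posterior: Gamma(shape 6.8, rate 1.02).
Equal-tailed 90% interval: Gamma(6.8, 1.02) quantiles at 0.05 and 0.95.
Posterior mean ≈ 6.67, SD ≈ 2.56; a Normal approximation gives roughly [2.46, 10.87].
Exact: lower = 3.09; upper = 11.35.

[3.09, 11.35]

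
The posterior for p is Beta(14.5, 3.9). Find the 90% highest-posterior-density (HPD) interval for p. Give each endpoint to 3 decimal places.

[0.645, 0.938]

The posterior is unimodal and skewed, so the HPD interval has equal density at both endpoints and is the shortest 90% interval.
Solving f(0.645) = f(0.938) with F(0.938) − F(0.645) = 0.90 gives [0.645, 0.938].
For comparison, the equal-tailed interval is [0.619, 0.921]; the HPD is narrower and shifted toward the mode.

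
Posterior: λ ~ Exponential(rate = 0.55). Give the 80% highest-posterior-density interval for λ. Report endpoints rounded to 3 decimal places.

The exponential density is strictly decreasing on [0, ∞), so the HPD interval is anchored at 0: [0, q] with P(λ ≤ q) = 0.80.
q = −ln(1 − 0.80) / 0.55 = 1.6094 / 0.55 = 2.926.

[0.000, 2.926]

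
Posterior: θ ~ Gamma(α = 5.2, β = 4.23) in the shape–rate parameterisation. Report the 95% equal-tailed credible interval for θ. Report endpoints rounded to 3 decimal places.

Posterior: Gamma(shape 5.2, rate 4.23).
Equal-tailed 95% interval: Gamma(5.2, 4.23) quantiles at 0.025 and 0.975.
Posterior mean ≈ 1.229, SD ≈ 0.539; a Normal approximation gives roughly [0.173, 2.286].
Exact: lower = 0.410; upper = 2.489.

[0.410, 2.489]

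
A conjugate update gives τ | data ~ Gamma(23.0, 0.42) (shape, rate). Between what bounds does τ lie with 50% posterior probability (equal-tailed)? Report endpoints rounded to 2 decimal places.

[46.69, 61.97]

Posterior: Gamma(shape 23.0, rate 0.42).
Equal-tailed 50% interval: Gamma(23.0, 0.42) quantiles at 0.25 and 0.75.
Posterior mean ≈ 54.76, SD ≈ 11.42; a Normal approximation gives roughly [47.06, 62.46].
Exact: lower = 46.69; upper = 61.97.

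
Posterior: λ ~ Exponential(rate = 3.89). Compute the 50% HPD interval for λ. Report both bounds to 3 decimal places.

The exponential density is strictly decreasing on [0, ∞), so the HPD interval is anchored at 0: [0, q] with P(λ ≤ q) = 0.50.
q = −ln(1 − 0.50) / 3.89 = 0.6931 / 3.89 = 0.178.

[0.000, 0.178]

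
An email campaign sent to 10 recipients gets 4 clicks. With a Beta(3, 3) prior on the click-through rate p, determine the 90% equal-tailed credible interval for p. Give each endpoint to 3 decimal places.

Posterior: Beta(3+4, 3+6) = Beta(7, 9).
Equal-tailed 90% interval: the 0.05 and 0.95 quantiles of Beta(7, 9).
Posterior mean ≈ 0.438, SD ≈ 0.120; a Normal approximation gives roughly [0.240, 0.635].
Exact: F⁻¹(0.05) = 0.244; F⁻¹(0.95) = 0.640.

[0.244, 0.640]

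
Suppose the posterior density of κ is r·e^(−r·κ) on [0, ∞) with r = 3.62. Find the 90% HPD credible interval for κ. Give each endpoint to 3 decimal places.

[0.000, 0.636]

The exponential density is strictly decreasing on [0, ∞), so the HPD interval is anchored at 0: [0, q] with P(κ ≤ q) = 0.90.
q = −ln(1 − 0.90) / 3.62 = 2.3026 / 3.62 = 0.636.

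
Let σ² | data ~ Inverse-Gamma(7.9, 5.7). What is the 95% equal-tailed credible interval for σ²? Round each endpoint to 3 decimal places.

[0.399, 1.682]

Inverse-Gamma(7.9, 5.7) quantiles: F⁻¹(0.025) and F⁻¹(0.975).
Equivalently, 1/σ² ~ Gamma(7.9, rate = 5.7); invert its 0.975 and 0.025 quantiles.
Posterior mean ≈ 0.826, SD ≈ 0.340; a Normal approximation gives roughly [0.160, 1.493].
Exact: lower = 0.399; upper = 1.682.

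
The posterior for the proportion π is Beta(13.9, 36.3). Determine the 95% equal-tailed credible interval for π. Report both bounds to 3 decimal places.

Posterior: Beta(13.9, 36.3).
Equal-tailed 95% interval: the 0.025 and 0.975 quantiles of Beta(13.9, 36.3).
Posterior mean ≈ 0.277, SD ≈ 0.063; a Normal approximation gives roughly [0.154, 0.399].
Exact: F⁻¹(0.025) = 0.163; F⁻¹(0.975) = 0.407.

[0.163, 0.407]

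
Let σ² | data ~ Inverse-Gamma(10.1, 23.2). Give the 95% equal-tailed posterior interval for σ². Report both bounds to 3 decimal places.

[1.348, 4.769]

Inverse-Gamma(10.1, 23.2) quantiles: F⁻¹(0.025) and F⁻¹(0.975).
Equivalently, 1/σ² ~ Gamma(10.1, rate = 23.2); invert its 0.975 and 0.025 quantiles.
Posterior mean ≈ 2.549, SD ≈ 0.896; a Normal approximation gives roughly [0.794, 4.305].
Exact: lower = 1.348; upper = 4.769.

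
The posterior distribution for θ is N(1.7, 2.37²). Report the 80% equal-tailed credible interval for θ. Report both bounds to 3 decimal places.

The posterior is symmetric, so the 80% equal-tailed interval is θ = 1.7 ± z·2.37 with z = 1.282.
Half-width: 1.282 × 2.37 = 3.037.
1.7 − 3.037 = -1.337; 1.7 + 3.037 = 4.737.

[-1.337, 4.737]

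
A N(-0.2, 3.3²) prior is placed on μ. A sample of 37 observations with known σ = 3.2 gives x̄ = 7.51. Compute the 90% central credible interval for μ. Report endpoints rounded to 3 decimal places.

[6.464, 8.173]

Posterior precision = 1/3.3² + 37/3.2² = 0.0918 + 3.6133 = 3.7051, so posterior SD = 0.5195.
Posterior mean = (-0.2/3.3² + 37·7.51/3.2²) / 3.7051 = 7.3189.
Interval: 7.3189 ± 1.645 × 0.5195 → [6.464, 8.173].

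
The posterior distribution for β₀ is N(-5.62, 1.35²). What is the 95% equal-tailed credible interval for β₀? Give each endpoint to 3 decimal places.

The posterior is symmetric, so the 95% equal-tailed interval is β₀ = -5.62 ± z·1.35 with z = 1.960.
Half-width: 1.960 × 1.35 = 2.646.
-5.62 − 2.646 = -8.266; -5.62 + 2.646 = -2.974.

[-8.266, -2.974]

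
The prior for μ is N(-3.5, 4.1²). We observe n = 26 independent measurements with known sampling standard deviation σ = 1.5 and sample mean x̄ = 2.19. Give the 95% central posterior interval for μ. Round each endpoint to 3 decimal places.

[1.586, 2.736]

Posterior precision = 1/4.1² + 26/1.5² = 0.0595 + 11.5556 = 11.6150, so posterior SD = 0.2934.
Posterior mean = (-3.5/4.1² + 26·2.19/1.5²) / 11.6150 = 2.1609.
Interval: 2.1609 ± 1.960 × 0.2934 → [1.586, 2.736].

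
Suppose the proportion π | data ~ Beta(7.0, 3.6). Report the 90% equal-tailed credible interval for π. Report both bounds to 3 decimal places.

[0.414, 0.871]

Posterior: Beta(7.0, 3.6).
Equal-tailed 90% interval: the 0.05 and 0.95 quantiles of Beta(7.0, 3.6).
Posterior mean ≈ 0.660, SD ≈ 0.139; a Normal approximation gives roughly [0.432, 0.889].
Exact: F⁻¹(0.05) = 0.414; F⁻¹(0.95) = 0.871.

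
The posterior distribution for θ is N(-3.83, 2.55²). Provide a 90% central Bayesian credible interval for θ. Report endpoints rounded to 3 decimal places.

[-8.024, 0.364]

The posterior is symmetric, so the 90% equal-tailed interval is θ = -3.83 ± z·2.55 with z = 1.645.
Half-width: 1.645 × 2.55 = 4.194.
-3.83 − 4.194 = -8.024; -3.83 + 4.194 = 0.364.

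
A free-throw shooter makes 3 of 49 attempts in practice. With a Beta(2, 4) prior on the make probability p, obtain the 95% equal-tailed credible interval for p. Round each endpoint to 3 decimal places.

Posterior: Beta(2+3, 4+46) = Beta(5, 50).
Equal-tailed 95% interval: the 0.025 and 0.975 quantiles of Beta(5, 50).
Posterior mean ≈ 0.091, SD ≈ 0.038; a Normal approximation gives roughly [0.016, 0.166].
Exact: F⁻¹(0.025) = 0.031; F⁻¹(0.975) = 0.179.

[0.031, 0.179]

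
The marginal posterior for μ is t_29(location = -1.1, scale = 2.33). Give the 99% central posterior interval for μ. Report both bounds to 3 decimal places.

The t_29 distribution is symmetric; the 99% interval is -1.1 ± t·2.33 with t_{0.995,29} = 2.756.
Half-width: 2.756 × 2.33 = 6.422.
-1.1 − 6.422 = -7.522; -1.1 + 6.422 = 5.322.

[-7.522, 5.322]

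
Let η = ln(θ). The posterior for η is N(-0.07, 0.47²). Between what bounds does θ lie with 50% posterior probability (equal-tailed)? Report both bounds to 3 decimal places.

[0.679, 1.280]

On the log scale the 50% interval is -0.07 ± 0.674 × 0.47 = [-0.3870, 0.2470].
Exponentiate: [e^-0.3870, e^0.2470] = [0.679, 1.280].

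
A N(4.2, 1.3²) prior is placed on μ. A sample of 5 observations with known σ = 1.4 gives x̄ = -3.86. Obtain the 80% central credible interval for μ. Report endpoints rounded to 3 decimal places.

Posterior precision = 1/1.3² + 5/1.4² = 0.5917 + 2.5510 = 3.1427, so posterior SD = 0.5641.
Posterior mean = (4.2/1.3² + 5·-3.86/1.4²) / 3.1427 = -2.3425.
Interval: -2.3425 ± 1.282 × 0.5641 → [-3.065, -1.620].

[-3.065, -1.620]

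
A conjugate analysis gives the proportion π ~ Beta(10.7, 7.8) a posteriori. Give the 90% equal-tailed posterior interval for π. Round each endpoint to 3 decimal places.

Posterior: Beta(10.7, 7.8).
Equal-tailed 90% interval: the 0.05 and 0.95 quantiles of Beta(10.7, 7.8).
Posterior mean ≈ 0.578, SD ≈ 0.112; a Normal approximation gives roughly [0.394, 0.762].
Exact: F⁻¹(0.05) = 0.389; F⁻¹(0.95) = 0.758.

[0.389, 0.758]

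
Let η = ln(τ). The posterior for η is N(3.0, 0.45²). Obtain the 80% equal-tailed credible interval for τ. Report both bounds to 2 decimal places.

[11.28, 35.76]

On the log scale the 80% interval is 3.0 ± 1.282 × 0.45 = [2.4233, 3.5767].
Exponentiate: [e^2.4233, e^3.5767] = [11.28, 35.76].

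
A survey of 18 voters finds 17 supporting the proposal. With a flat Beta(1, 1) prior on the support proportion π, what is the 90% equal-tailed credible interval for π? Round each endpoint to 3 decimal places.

[0.774, 0.981]

Posterior: Beta(1+17, 1+1) = Beta(18, 2).
Equal-tailed 90% interval: the 0.05 and 0.95 quantiles of Beta(18, 2).
Posterior mean ≈ 0.900, SD ≈ 0.065; a Normal approximation gives roughly [0.792, 1.008].
Exact: F⁻¹(0.05) = 0.774; F⁻¹(0.95) = 0.981.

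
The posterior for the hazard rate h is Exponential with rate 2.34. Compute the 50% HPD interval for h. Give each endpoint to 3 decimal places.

[0.000, 0.296]

The exponential density is strictly decreasing on [0, ∞), so the HPD interval is anchored at 0: [0, q] with P(h ≤ q) = 0.50.
q = −ln(1 − 0.50) / 2.34 = 0.6931 / 2.34 = 0.296.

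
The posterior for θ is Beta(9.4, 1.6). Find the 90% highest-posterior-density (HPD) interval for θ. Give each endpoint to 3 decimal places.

The posterior is unimodal and skewed, so the HPD interval has equal density at both endpoints and is the shortest 90% interval.
Solving f(0.711) = f(0.997) with F(0.997) − F(0.711) = 0.90 gives [0.711, 0.997].
For comparison, the equal-tailed interval is [0.656, 0.979]; the HPD is narrower and shifted toward the mode.

[0.711, 0.997]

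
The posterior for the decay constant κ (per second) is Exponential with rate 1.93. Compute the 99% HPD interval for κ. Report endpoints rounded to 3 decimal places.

[0.000, 2.386]

The exponential density is strictly decreasing on [0, ∞), so the HPD interval is anchored at 0: [0, q] with P(κ ≤ q) = 0.99.
q = −ln(1 − 0.99) / 1.93 = 4.6052 / 1.93 = 2.386.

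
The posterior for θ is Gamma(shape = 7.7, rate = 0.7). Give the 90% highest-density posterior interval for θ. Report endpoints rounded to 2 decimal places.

The posterior is unimodal and skewed, so the HPD interval has equal density at both endpoints and is the shortest 90% interval.
Solving f(4.66) = f(17.11) with F(17.11) − F(4.66) = 0.90 gives [4.66, 17.11].
For comparison, the equal-tailed interval is [5.39, 18.23]; the HPD is narrower and shifted toward the mode.

[4.66, 17.11]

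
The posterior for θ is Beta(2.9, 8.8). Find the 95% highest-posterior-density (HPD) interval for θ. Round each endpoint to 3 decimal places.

[0.038, 0.483]

The posterior is unimodal and skewed, so the HPD interval has equal density at both endpoints and is the shortest 95% interval.
Solving f(0.038) = f(0.483) with F(0.483) − F(0.038) = 0.95 gives [0.038, 0.483].
For comparison, the equal-tailed interval is [0.058, 0.519]; the HPD is narrower and shifted toward the mode.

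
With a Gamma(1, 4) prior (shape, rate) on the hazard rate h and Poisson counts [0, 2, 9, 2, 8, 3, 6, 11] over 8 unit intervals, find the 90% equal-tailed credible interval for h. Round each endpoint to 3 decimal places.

Posterior: Gamma(1+41, 4+8) = Gamma(42, 12) (shape, rate).
Equal-tailed 90% interval: Gamma(42, 12) quantiles at 0.05 and 0.95.
Posterior mean ≈ 3.500, SD ≈ 0.540; a Normal approximation gives roughly [2.612, 4.388].
Exact: lower = 2.662; upper = 4.433.

[2.662, 4.433]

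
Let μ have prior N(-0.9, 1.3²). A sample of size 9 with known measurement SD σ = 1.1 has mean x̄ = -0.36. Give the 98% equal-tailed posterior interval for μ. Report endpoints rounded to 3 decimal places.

[-1.221, 0.421]

Posterior precision = 1/1.3² + 9/1.1² = 0.5917 + 7.4380 = 8.0297, so posterior SD = 0.3529.
Posterior mean = (-0.9/1.3² + 9·-0.36/1.1²) / 8.0297 = -0.3998.
Interval: -0.3998 ± 2.326 × 0.3529 → [-1.221, 0.421].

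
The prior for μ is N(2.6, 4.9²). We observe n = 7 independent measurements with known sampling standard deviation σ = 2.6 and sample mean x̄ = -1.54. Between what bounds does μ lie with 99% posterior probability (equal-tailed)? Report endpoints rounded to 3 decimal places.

[-3.862, 1.102]

Posterior precision = 1/4.9² + 7/2.6² = 0.0416 + 1.0355 = 1.0772, so posterior SD = 0.9635.
Posterior mean = (2.6/4.9² + 7·-1.54/2.6²) / 1.0772 = -1.3799.
Interval: -1.3799 ± 2.576 × 0.9635 → [-3.862, 1.102].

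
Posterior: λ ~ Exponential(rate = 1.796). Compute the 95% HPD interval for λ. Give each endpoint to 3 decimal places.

The exponential density is strictly decreasing on [0, ∞), so the HPD interval is anchored at 0: [0, q] with P(λ ≤ q) = 0.95.
q = −ln(1 − 0.95) / 1.796 = 2.9957 / 1.796 = 1.668.

[0.000, 1.668]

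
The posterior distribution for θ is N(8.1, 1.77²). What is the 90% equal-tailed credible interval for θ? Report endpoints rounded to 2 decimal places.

[5.19, 11.01]

The posterior is symmetric, so the 90% equal-tailed interval is θ = 8.1 ± z·1.77 with z = 1.645.
Half-width: 1.645 × 1.77 = 2.91.
8.1 − 2.91 = 5.19; 8.1 + 2.91 = 11.01.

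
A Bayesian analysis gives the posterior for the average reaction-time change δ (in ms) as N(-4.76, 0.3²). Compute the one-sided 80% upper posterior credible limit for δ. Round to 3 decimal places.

Need U with P(δ ≤ U) = 0.80: U = -4.76 + z_{0.2}·0.3.
z = 0.842; U = -4.76 + 0.842 × 0.3 = -4.508.

-4.508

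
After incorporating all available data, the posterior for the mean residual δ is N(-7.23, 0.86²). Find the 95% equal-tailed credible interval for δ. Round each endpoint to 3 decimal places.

The posterior is symmetric, so the 95% equal-tailed interval is δ = -7.23 ± z·0.86 with z = 1.960.
Half-width: 1.960 × 0.86 = 1.686.
-7.23 − 1.686 = -8.916; -7.23 + 1.686 = -5.544.

[-8.916, -5.544]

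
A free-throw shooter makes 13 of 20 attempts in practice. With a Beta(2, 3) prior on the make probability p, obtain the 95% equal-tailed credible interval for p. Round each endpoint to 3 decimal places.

Posterior: Beta(2+13, 3+7) = Beta(15, 10).
Equal-tailed 95% interval: the 0.025 and 0.975 quantiles of Beta(15, 10).
Posterior mean ≈ 0.600, SD ≈ 0.096; a Normal approximation gives roughly [0.412, 0.788].
Exact: F⁻¹(0.025) = 0.406; F⁻¹(0.975) = 0.779.

[0.406, 0.779]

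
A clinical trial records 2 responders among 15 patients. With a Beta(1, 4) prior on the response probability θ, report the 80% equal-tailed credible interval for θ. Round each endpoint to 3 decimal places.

Posterior: Beta(1+2, 4+13) = Beta(3, 17).
Equal-tailed 80% interval: the 0.1 and 0.9 quantiles of Beta(3, 17).
Posterior mean ≈ 0.150, SD ≈ 0.078; a Normal approximation gives roughly [0.050, 0.250].
Exact: F⁻¹(0.1) = 0.059; F⁻¹(0.9) = 0.257.

[0.059, 0.257]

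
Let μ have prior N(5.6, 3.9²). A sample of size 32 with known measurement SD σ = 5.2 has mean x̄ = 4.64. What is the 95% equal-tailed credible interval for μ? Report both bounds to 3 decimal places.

[2.937, 6.444]

Posterior precision = 1/3.9² + 32/5.2² = 0.0657 + 1.1834 = 1.2492, so posterior SD = 0.8947.
Posterior mean = (5.6/3.9² + 32·4.64/5.2²) / 1.2492 = 4.6905.
Interval: 4.6905 ± 1.960 × 0.8947 → [2.937, 6.444].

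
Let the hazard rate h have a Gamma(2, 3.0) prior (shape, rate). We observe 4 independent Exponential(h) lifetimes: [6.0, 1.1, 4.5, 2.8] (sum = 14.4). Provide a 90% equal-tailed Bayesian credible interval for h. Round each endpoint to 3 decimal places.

Posterior: Gamma(2+4, 3.0+14.4) = Gamma(6, 17.4) (shape, rate).
Equal-tailed 90% interval: Gamma(6, 17.4) quantiles at 0.05 and 0.95.
Posterior mean ≈ 0.345, SD ≈ 0.141; a Normal approximation gives roughly [0.113, 0.576].
Exact: lower = 0.150; upper = 0.604.

[0.150, 0.604]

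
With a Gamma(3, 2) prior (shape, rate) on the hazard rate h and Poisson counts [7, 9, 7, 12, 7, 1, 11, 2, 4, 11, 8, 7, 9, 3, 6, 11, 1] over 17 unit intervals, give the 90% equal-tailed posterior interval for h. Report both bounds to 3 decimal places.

Posterior: Gamma(3+116, 2+17) = Gamma(119, 19) (shape, rate).
Equal-tailed 90% interval: Gamma(119, 19) quantiles at 0.05 and 0.95.
Posterior mean ≈ 6.263, SD ≈ 0.574; a Normal approximation gives roughly [5.319, 7.208].
Exact: lower = 5.350; upper = 7.237.

[5.350, 7.237]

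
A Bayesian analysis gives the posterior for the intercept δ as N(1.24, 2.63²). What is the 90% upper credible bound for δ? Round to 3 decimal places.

4.610

Need U with P(δ ≤ U) = 0.90: U = 1.24 + z_{0.1}·2.63.
z = 1.282; U = 1.24 + 1.282 × 2.63 = 4.610.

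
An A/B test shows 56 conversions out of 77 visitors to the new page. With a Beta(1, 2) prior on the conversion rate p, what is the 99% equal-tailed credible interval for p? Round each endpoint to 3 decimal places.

Posterior: Beta(1+56, 2+21) = Beta(57, 23).
Equal-tailed 99% interval: the 0.005 and 0.995 quantiles of Beta(57, 23).
Posterior mean ≈ 0.713, SD ≈ 0.050; a Normal approximation gives roughly [0.583, 0.842].
Exact: F⁻¹(0.005) = 0.575; F⁻¹(0.995) = 0.831.

[0.575, 0.831]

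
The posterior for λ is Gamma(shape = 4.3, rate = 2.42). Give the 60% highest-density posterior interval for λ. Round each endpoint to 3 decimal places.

[0.814, 2.118]

The posterior is unimodal and skewed, so the HPD interval has equal density at both endpoints and is the shortest 60% interval.
Solving f(0.814) = f(2.118) with F(2.118) − F(0.814) = 0.60 gives [0.814, 2.118].
For comparison, the equal-tailed interval is [1.046, 2.430]; the HPD is narrower and shifted toward the mode.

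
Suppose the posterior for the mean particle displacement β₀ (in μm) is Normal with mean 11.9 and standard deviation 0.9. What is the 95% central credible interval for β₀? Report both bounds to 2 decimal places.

The posterior is symmetric, so the 95% equal-tailed interval is β₀ = 11.9 ± z·0.9 with z = 1.960.
Half-width: 1.960 × 0.9 = 1.76.
11.9 − 1.76 = 10.14; 11.9 + 1.76 = 13.66.

[10.14, 13.66]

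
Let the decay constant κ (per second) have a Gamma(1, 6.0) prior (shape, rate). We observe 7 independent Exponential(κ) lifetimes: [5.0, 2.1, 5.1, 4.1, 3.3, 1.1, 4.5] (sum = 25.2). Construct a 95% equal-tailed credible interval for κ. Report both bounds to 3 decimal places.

[0.111, 0.462]

Posterior: Gamma(1+7, 6.0+25.2) = Gamma(8, 31.2) (shape, rate).
Equal-tailed 95% interval: Gamma(8, 31.2) quantiles at 0.025 and 0.975.
Posterior mean ≈ 0.256, SD ≈ 0.091; a Normal approximation gives roughly [0.079, 0.434].
Exact: lower = 0.111; upper = 0.462.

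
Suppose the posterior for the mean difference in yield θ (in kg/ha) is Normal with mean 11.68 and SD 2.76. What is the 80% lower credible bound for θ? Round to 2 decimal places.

Need L with P(θ ≥ L) = 0.80: L = 11.68 − z_{0.2}·2.76.
z = 0.842; L = 11.68 − 0.842 × 2.76 = 9.36.

9.36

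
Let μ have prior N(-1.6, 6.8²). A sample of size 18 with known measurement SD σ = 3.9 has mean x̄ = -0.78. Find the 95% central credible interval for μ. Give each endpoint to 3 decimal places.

[-2.580, 0.991]

Posterior precision = 1/6.8² + 18/3.9² = 0.0216 + 1.1834 = 1.2051, so posterior SD = 0.9110.
Posterior mean = (-1.6/6.8² + 18·-0.78/3.9²) / 1.2051 = -0.7947.
Interval: -0.7947 ± 1.960 × 0.9110 → [-2.580, 0.991].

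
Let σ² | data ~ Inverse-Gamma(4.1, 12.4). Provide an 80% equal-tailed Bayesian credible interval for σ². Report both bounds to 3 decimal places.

Inverse-Gamma(4.1, 12.4) quantiles: F⁻¹(0.1) and F⁻¹(0.9).
Equivalently, 1/σ² ~ Gamma(4.1, rate = 12.4); invert its 0.9 and 0.1 quantiles.
Posterior mean ≈ 4.000, SD ≈ 2.760; a Normal approximation gives roughly [0.463, 7.537].
Exact: lower = 1.820; upper = 6.844.

[1.820, 6.844]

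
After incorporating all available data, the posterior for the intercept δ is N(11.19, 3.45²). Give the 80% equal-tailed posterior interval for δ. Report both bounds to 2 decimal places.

[6.77, 15.61]

The posterior is symmetric, so the 80% equal-tailed interval is δ = 11.19 ± z·3.45 with z = 1.282.
Half-width: 1.282 × 3.45 = 4.42.
11.19 − 4.42 = 6.77; 11.19 + 4.42 = 15.61.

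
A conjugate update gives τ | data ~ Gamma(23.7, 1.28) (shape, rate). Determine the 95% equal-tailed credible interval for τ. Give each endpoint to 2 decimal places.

Posterior: Gamma(shape 23.7, rate 1.28).
Equal-tailed 95% interval: Gamma(23.7, 1.28) quantiles at 0.025 and 0.975.
Posterior mean ≈ 18.52, SD ≈ 3.80; a Normal approximation gives roughly [11.06, 25.97].
Exact: lower = 11.83; upper = 26.68.

[11.83, 26.68]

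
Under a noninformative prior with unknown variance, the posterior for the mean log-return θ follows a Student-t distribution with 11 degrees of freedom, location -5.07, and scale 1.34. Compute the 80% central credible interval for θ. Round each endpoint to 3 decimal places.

[-6.897, -3.243]

The t_11 distribution is symmetric; the 80% interval is -5.07 ± t·1.34 with t_{0.9,11} = 1.363.
Half-width: 1.363 × 1.34 = 1.827.
-5.07 − 1.827 = -6.897; -5.07 + 1.827 = -3.243.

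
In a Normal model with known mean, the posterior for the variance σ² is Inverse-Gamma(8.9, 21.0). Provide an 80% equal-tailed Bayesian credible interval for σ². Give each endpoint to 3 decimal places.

Inverse-Gamma(8.9, 21.0) quantiles: F⁻¹(0.1) and F⁻¹(0.9).
Equivalently, 1/σ² ~ Gamma(8.9, rate = 21.0); invert its 0.9 and 0.1 quantiles.
Posterior mean ≈ 2.658, SD ≈ 1.012; a Normal approximation gives roughly [1.361, 3.955].
Exact: lower = 1.631; upper = 3.922.

[1.631, 3.922]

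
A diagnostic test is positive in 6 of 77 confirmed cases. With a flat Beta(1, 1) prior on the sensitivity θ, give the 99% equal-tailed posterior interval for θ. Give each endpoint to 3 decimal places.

Posterior: Beta(1+6, 1+71) = Beta(7, 72).
Equal-tailed 99% interval: the 0.005 and 0.995 quantiles of Beta(7, 72).
Posterior mean ≈ 0.089, SD ≈ 0.032; a Normal approximation gives roughly [0.007, 0.170].
Exact: F⁻¹(0.005) = 0.027; F⁻¹(0.995) = 0.189.

[0.027, 0.189]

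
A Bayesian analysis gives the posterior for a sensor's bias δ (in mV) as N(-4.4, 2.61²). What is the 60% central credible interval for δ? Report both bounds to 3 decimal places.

[-6.597, -2.203]

The posterior is symmetric, so the 60% equal-tailed interval is δ = -4.4 ± z·2.61 with z = 0.842.
Half-width: 0.842 × 2.61 = 2.197.
-4.4 − 2.197 = -6.597; -4.4 + 2.197 = -2.203.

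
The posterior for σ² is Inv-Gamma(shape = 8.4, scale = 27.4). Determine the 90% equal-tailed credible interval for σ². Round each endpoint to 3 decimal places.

[2.005, 6.425]

Inverse-Gamma(8.4, 27.4) quantiles: F⁻¹(0.05) and F⁻¹(0.95).
Equivalently, 1/σ² ~ Gamma(8.4, rate = 27.4); invert its 0.95 and 0.05 quantiles.
Posterior mean ≈ 3.703, SD ≈ 1.464; a Normal approximation gives roughly [1.295, 6.110].
Exact: lower = 2.005; upper = 6.425.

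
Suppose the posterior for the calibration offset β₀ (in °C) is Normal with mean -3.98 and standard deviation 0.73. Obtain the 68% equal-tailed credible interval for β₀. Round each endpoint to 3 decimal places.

[-4.706, -3.254]

The posterior is symmetric, so the 68% equal-tailed interval is β₀ = -3.98 ± z·0.73 with z = 0.994.
Half-width: 0.994 × 0.73 = 0.726.
-3.98 − 0.726 = -4.706; -3.98 + 0.726 = -3.254.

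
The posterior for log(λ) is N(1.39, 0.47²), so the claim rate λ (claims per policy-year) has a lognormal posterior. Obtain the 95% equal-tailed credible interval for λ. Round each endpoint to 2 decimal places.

[1.60, 10.09]

On the log scale the 95% interval is 1.39 ± 1.960 × 0.47 = [0.4688, 2.3112].
Exponentiate: [e^0.4688, e^2.3112] = [1.60, 10.09].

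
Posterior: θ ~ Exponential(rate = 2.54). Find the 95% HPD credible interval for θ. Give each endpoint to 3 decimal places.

[0.000, 1.179]

The exponential density is strictly decreasing on [0, ∞), so the HPD interval is anchored at 0: [0, q] with P(θ ≤ q) = 0.95.
q = −ln(1 − 0.95) / 2.54 = 2.9957 / 2.54 = 1.179.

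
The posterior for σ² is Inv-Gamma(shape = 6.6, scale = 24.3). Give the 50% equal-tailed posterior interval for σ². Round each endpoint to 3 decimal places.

Inverse-Gamma(6.6, 24.3) quantiles: F⁻¹(0.25) and F⁻¹(0.75).
Equivalently, 1/σ² ~ Gamma(6.6, rate = 24.3); invert its 0.75 and 0.25 quantiles.
Posterior mean ≈ 4.339, SD ≈ 2.023; a Normal approximation gives roughly [2.975, 5.704].
Exact: lower = 2.998; upper = 5.131.

[2.998, 5.131]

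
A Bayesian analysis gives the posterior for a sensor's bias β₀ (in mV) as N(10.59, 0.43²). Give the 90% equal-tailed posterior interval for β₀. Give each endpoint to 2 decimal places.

[9.88, 11.30]

The posterior is symmetric, so the 90% equal-tailed interval is β₀ = 10.59 ± z·0.43 with z = 1.645.
Half-width: 1.645 × 0.43 = 0.71.
10.59 − 0.71 = 9.88; 10.59 + 0.71 = 11.30.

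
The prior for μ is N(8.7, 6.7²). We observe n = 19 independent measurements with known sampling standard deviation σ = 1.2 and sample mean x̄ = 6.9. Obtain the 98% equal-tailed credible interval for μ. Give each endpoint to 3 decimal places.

[6.263, 7.543]

Posterior precision = 1/6.7² + 19/1.2² = 0.0223 + 13.1944 = 13.2167, so posterior SD = 0.2751.
Posterior mean = (8.7/6.7² + 19·6.9/1.2²) / 13.2167 = 6.9030.
Interval: 6.9030 ± 2.326 × 0.2751 → [6.263, 7.543].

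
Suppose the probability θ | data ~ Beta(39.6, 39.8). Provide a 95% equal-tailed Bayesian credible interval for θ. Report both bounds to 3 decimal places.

Posterior: Beta(39.6, 39.8).
Equal-tailed 95% interval: the 0.025 and 0.975 quantiles of Beta(39.6, 39.8).
Posterior mean ≈ 0.499, SD ≈ 0.056; a Normal approximation gives roughly [0.389, 0.608].
Exact: F⁻¹(0.025) = 0.390; F⁻¹(0.975) = 0.608.

[0.390, 0.608]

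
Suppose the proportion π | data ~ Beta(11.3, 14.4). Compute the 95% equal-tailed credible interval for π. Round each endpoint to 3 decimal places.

Posterior: Beta(11.3, 14.4).
Equal-tailed 95% interval: the 0.025 and 0.975 quantiles of Beta(11.3, 14.4).
Posterior mean ≈ 0.440, SD ≈ 0.096; a Normal approximation gives roughly [0.251, 0.628].
Exact: F⁻¹(0.025) = 0.258; F⁻¹(0.975) = 0.631.

[0.258, 0.631]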